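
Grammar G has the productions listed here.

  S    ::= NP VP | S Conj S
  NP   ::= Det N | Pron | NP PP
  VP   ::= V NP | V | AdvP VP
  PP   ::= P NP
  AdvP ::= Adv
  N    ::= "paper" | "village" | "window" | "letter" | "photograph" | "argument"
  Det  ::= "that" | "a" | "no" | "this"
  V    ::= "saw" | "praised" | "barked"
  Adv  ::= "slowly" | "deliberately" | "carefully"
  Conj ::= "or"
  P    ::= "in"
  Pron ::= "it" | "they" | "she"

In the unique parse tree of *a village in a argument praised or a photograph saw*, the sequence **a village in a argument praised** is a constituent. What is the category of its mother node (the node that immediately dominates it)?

[S [S [NP [NP [Det a] [N village]] [PP [P in] [NP [Det a] [N argument]]]] [VP [V praised]]] [Conj or] [S [NP [Det a] [N photograph]] [VP [V saw]]]]
The span 'a village in a argument praised' is the S node built by S → NP VP.
Its mother is the S built by S → S Conj S.

S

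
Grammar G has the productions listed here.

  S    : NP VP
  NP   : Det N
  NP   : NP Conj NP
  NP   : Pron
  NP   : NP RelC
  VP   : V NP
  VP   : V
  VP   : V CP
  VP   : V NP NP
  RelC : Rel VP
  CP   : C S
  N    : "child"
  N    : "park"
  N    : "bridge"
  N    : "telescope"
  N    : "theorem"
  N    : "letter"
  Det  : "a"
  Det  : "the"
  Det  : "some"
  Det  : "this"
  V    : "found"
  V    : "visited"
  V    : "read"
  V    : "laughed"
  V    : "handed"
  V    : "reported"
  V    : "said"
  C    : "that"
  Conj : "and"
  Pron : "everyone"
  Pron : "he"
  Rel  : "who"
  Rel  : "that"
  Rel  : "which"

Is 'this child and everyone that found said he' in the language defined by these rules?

[S [NP [NP [Det this] [N child]] [Conj and] [NP [NP [Pron everyone]] [RelC [Rel that] [VP [V found]]]]] [VP [V said] [NP [Pron he]]]]
The bracketing above is licensed at every node by one of the given productions, with S at the root.

Grammatical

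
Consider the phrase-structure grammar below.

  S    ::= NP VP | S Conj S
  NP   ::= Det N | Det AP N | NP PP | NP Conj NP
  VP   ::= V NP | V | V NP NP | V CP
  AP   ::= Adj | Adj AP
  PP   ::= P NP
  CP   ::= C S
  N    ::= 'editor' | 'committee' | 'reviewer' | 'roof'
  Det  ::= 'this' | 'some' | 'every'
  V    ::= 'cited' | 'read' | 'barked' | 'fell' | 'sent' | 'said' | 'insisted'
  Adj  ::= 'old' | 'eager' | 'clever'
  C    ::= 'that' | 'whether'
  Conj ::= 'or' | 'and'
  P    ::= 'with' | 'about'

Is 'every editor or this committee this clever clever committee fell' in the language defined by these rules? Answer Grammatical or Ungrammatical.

For S → NP VP, every NP-prefix leaves a non-VP remainder: after 'every editor' the remainder is not a VP; after 'every editor or this committee' the remainder is not a VP. The alternative S rule S → S Conj S likewise has no satisfying split.

Ungrammatical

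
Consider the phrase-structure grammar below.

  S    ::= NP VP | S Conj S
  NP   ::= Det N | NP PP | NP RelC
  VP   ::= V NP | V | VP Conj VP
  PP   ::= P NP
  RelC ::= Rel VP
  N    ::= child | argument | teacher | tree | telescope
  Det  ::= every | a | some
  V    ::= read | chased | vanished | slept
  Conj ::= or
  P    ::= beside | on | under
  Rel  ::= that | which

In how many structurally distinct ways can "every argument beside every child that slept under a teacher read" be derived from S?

3

Two of the 3 distinct bracketings:
[S [NP [NP [Det every] [N argument]] [PP [P beside] [NP [NP [NP [Det every] [N child]] [RelC [Rel that] [VP [V slept]]]] [PP [P under] [NP [Det a] [N teacher]]]]]] [VP [V read]]]
[S [NP [NP [NP [Det every] [N argument]] [PP [P beside] [NP [NP [Det every] [N child]] [RelC [Rel that] [VP [V slept]]]]]] [PP [P under] [NP [Det a] [N teacher]]]] [VP [V read]]]
The trees differ in how a recursive rule is bracketed over the same span.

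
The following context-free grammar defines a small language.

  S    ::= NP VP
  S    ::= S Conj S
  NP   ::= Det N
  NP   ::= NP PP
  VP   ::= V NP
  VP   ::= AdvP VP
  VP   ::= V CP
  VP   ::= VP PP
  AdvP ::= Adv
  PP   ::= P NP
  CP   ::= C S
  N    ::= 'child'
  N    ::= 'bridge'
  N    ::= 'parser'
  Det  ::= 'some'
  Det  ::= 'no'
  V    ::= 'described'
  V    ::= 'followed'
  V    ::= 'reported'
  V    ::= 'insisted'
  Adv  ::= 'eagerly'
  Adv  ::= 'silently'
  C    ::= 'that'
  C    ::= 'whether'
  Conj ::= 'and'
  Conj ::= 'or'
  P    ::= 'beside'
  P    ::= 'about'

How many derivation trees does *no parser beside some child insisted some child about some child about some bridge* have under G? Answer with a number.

5

Two of the 5 distinct bracketings:
[S [NP [NP [Det no] [N parser]] [PP [P beside] [NP [Det some] [N child]]]] [VP [V insisted] [NP [NP [Det some] [N child]] [PP [P about] [NP [NP [Det some] [N child]] [PP [P about] [NP [Det some] [N bridge]]]]]]]]
[S [NP [NP [Det no] [N parser]] [PP [P beside] [NP [Det some] [N child]]]] [VP [V insisted] [NP [NP [NP [Det some] [N child]] [PP [P about] [NP [Det some] [N child]]]] [PP [P about] [NP [Det some] [N bridge]]]]]]
The trees differ in how a recursive rule is bracketed over the same span.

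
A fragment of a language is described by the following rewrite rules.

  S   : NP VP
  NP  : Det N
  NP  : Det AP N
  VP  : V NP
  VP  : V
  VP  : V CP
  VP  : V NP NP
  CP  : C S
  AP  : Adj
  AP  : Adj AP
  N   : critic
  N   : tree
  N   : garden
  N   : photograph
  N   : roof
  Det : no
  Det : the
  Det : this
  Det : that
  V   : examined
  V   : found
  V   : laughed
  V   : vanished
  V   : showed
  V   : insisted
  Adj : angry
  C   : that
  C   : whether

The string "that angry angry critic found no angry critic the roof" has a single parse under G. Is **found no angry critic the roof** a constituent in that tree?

[S [NP [Det that] [AP [Adj angry] [AP [Adj angry]]] [N critic]] [VP [V found] [NP [Det no] [AP [Adj angry]] [N critic]] [NP [Det the] [N roof]]]]
The words 'found no angry critic the roof' are exhaustively dominated by a single VP node (built by VP → V NP NP), so they form a constituent.

Yes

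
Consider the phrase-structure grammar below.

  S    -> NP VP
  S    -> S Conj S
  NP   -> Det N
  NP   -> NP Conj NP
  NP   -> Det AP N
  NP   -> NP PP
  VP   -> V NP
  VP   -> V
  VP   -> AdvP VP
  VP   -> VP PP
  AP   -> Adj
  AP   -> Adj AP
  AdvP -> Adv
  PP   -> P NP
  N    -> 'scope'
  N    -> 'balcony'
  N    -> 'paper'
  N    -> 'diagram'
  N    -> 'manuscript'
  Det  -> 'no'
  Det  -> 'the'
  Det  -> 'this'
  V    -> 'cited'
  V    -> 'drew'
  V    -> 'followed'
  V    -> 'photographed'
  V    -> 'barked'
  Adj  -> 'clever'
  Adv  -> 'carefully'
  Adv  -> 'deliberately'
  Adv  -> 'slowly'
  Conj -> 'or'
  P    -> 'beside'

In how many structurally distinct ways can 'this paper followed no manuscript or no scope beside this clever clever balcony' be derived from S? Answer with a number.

Two of the 3 distinct bracketings:
[S [NP [Det this] [N paper]] [VP [V followed] [NP [NP [Det no] [N manuscript]] [Conj or] [NP [NP [Det no] [N scope]] [PP [P beside] [NP [Det this] [AP [Adj clever] [AP [Adj clever]]] [N balcony]]]]]]]
[S [NP [Det this] [N paper]] [VP [V followed] [NP [NP [NP [Det no] [N manuscript]] [Conj or] [NP [Det no] [N scope]]] [PP [P beside] [NP [Det this] [AP [Adj clever] [AP [Adj clever]]] [N balcony]]]]]]
The trees differ in how a recursive rule is bracketed over the same span.

3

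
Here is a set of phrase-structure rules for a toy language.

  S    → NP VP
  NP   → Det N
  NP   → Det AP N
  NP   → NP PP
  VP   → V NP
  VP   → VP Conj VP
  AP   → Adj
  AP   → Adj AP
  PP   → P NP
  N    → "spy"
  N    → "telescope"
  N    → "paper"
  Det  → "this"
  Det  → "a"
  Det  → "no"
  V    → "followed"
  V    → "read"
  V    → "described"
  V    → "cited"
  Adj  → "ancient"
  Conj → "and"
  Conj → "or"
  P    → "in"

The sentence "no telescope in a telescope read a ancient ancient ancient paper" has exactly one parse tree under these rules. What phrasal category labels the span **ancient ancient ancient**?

[S [NP [NP [Det no] [N telescope]] [PP [P in] [NP [Det a] [N telescope]]]] [VP [V read] [NP [Det a] [AP [Adj ancient] [AP [Adj ancient] [AP [Adj ancient]]]] [N paper]]]]
The span 'ancient ancient ancient' is the AP node built by AP → Adj AP.

AP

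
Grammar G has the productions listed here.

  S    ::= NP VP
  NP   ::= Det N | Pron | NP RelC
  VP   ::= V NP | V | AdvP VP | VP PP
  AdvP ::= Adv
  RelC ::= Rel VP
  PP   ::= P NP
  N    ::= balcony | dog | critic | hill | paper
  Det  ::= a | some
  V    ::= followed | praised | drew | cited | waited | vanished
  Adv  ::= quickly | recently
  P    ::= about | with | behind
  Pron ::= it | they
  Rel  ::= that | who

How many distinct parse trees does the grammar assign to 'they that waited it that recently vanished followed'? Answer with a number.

2

The two bracketings:
[S [NP [NP [Pron they]] [RelC [Rel that] [VP [V waited] [NP [NP [Pron it]] [RelC [Rel that] [VP [AdvP [Adv recently]] [VP [V vanished]]]]]]]] [VP [V followed]]]
[S [NP [NP [NP [Pron they]] [RelC [Rel that] [VP [V waited] [NP [Pron it]]]]] [RelC [Rel that] [VP [AdvP [Adv recently]] [VP [V vanished]]]]] [VP [V followed]]]
The trees differ in how a recursive rule is bracketed over the same span.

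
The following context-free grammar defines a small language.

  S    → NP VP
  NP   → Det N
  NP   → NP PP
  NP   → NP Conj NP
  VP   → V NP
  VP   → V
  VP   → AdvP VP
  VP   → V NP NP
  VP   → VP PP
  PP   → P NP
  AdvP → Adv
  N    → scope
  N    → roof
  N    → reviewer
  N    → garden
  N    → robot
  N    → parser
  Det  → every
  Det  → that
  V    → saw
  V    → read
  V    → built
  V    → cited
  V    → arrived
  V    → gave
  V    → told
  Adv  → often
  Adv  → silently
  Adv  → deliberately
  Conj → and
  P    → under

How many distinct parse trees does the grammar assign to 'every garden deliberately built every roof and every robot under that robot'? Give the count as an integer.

Two of the 4 distinct bracketings:
[S [NP [Det every] [N garden]] [VP [AdvP [Adv deliberately]] [VP [V built] [NP [NP [NP [Det every] [N roof]] [Conj and] [NP [Det every] [N robot]]] [PP [P under] [NP [Det that] [N robot]]]]]]]
[S [NP [Det every] [N garden]] [VP [AdvP [Adv deliberately]] [VP [V built] [NP [NP [Det every] [N roof]] [Conj and] [NP [NP [Det every] [N robot]] [PP [P under] [NP [Det that] [N robot]]]]]]]]
The trees differ in how a recursive rule is bracketed over the same span.

4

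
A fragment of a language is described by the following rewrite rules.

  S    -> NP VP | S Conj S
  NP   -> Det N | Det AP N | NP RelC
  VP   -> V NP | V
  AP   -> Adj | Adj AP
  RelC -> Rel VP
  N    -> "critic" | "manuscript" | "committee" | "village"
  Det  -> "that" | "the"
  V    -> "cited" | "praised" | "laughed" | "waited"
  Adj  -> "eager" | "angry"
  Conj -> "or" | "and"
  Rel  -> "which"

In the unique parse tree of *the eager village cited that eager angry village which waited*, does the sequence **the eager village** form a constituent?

[S [NP [Det the] [AP [Adj eager]] [N village]] [VP [V cited] [NP [NP [Det that] [AP [Adj eager] [AP [Adj angry]]] [N village]] [RelC [Rel which] [VP [V waited]]]]]]
The words 'the eager village' are exhaustively dominated by a single NP node (built by NP → Det AP N), so they form a constituent.

Yes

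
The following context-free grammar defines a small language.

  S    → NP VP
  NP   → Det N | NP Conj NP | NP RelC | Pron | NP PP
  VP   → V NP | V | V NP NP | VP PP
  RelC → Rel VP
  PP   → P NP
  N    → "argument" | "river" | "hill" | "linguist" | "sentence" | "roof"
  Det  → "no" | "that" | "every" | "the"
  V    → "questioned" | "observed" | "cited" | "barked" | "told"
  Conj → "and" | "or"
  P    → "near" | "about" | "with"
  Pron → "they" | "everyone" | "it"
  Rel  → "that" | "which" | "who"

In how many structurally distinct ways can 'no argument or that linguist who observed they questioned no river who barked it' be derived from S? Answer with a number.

Two of the 4 distinct bracketings:
[S [NP [NP [Det no] [N argument]] [Conj or] [NP [NP [Det that] [N linguist]] [RelC [Rel who] [VP [V observed] [NP [Pron they]]]]]] [VP [V questioned] [NP [NP [Det no] [N river]] [RelC [Rel who] [VP [V barked] [NP [Pron it]]]]]]]
[S [NP [NP [Det no] [N argument]] [Conj or] [NP [NP [Det that] [N linguist]] [RelC [Rel who] [VP [V observed] [NP [Pron they]]]]]] [VP [V questioned] [NP [NP [Det no] [N river]] [RelC [Rel who] [VP [V barked]]]] [NP [Pron it]]]]
The difference turns on whether VP → V is used at the relevant span, versus an alternative expansion of VP.

4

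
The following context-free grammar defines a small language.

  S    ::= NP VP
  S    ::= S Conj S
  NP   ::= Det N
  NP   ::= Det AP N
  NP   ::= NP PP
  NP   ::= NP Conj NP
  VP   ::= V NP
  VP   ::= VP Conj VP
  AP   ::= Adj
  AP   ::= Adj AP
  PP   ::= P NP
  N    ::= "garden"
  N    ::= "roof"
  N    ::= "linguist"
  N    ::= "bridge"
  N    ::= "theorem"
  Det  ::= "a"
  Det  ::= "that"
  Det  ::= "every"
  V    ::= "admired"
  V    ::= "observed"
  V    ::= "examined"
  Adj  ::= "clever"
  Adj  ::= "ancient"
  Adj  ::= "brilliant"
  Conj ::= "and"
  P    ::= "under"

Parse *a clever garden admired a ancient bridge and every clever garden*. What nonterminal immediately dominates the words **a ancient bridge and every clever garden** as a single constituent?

[S [NP [Det a] [AP [Adj clever]] [N garden]] [VP [V admired] [NP [NP [Det a] [AP [Adj ancient]] [N bridge]] [Conj and] [NP [Det every] [AP [Adj clever]] [N garden]]]]]
The span 'a ancient bridge and every clever garden' is the NP node built by NP → NP Conj NP.

NP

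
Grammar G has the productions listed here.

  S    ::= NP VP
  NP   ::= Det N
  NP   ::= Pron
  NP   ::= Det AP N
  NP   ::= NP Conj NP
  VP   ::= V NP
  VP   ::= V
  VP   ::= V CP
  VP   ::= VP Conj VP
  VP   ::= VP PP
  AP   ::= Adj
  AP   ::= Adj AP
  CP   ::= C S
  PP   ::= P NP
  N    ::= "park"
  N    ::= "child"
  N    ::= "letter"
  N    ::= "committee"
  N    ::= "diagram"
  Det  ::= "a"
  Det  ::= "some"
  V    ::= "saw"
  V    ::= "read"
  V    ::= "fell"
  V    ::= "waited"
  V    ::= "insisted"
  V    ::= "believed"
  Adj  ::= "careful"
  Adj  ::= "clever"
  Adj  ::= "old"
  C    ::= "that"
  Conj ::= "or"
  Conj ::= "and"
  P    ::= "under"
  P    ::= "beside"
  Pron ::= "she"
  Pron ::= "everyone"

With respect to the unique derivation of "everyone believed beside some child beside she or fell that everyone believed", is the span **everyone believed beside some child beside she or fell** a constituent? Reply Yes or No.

[S [NP [Pron everyone]] [VP [VP [VP [VP [V believed]] [PP [P beside] [NP [Det some] [N child]]]] [PP [P beside] [NP [Pron she]]]] [Conj or] [VP [V fell] [CP [C that] [S [NP [Pron everyone]] [VP [V believed]]]]]]]
The smallest constituent containing 'everyone believed beside some child beside she or fell' is the S spanning 'everyone believed beside some child beside she or fell that everyone believed'; no single node in the tree dominates exactly the given words.

No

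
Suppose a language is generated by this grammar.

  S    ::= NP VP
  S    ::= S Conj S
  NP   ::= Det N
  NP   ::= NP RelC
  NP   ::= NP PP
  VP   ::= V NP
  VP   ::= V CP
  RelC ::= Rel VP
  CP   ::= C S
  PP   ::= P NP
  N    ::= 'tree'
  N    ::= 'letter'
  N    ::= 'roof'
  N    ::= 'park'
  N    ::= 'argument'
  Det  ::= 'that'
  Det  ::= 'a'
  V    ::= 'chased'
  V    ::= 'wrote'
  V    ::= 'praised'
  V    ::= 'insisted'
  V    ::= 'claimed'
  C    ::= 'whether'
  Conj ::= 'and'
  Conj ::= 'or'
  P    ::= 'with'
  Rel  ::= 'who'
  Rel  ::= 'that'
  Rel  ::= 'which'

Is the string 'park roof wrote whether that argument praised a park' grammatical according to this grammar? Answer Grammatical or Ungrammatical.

Ungrammatical

An N word can never sit immediately before an N word in any string this grammar generates, so the substring 'park roof' rules out a derivation.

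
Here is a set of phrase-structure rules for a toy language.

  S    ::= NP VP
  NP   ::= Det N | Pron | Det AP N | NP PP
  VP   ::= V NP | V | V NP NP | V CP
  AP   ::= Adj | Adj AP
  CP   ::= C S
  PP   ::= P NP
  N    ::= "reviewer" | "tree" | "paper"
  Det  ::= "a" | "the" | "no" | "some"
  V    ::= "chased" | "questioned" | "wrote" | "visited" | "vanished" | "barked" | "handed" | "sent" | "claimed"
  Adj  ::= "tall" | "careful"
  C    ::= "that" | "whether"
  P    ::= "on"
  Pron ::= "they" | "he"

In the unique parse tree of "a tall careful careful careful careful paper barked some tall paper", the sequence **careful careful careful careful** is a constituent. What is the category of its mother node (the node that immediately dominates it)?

S
  NP
    Det: a
    AP
      Adj: tall
      AP
        Adj: careful
        AP
          Adj: careful
          AP
            Adj: careful
            AP
              Adj: careful
    N: paper
  VP
    V: barked
    NP
      Det: some
      AP
        Adj: tall
      N: paper
The span 'careful careful careful careful' is the AP node built by AP → Adj AP.
Its mother is the AP built by AP → Adj AP.

AP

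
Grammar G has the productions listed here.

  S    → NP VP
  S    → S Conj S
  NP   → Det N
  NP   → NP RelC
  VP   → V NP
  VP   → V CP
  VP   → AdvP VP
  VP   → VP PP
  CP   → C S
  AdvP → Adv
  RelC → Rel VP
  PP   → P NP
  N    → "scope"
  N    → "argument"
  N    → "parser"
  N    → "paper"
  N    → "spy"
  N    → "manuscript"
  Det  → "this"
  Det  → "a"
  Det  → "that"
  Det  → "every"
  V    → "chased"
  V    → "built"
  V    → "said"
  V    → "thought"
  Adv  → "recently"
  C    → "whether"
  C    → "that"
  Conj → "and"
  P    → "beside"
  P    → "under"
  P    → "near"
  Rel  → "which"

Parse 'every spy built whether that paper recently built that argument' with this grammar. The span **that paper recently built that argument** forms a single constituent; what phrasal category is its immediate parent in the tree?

[S [NP [Det every] [N spy]] [VP [V built] [CP [C whether] [S [NP [Det that] [N paper]] [VP [AdvP [Adv recently]] [VP [V built] [NP [Det that] [N argument]]]]]]]]
The span 'that paper recently built that argument' is the S node built by S → NP VP.
Its mother is the CP built by CP → C S.

CP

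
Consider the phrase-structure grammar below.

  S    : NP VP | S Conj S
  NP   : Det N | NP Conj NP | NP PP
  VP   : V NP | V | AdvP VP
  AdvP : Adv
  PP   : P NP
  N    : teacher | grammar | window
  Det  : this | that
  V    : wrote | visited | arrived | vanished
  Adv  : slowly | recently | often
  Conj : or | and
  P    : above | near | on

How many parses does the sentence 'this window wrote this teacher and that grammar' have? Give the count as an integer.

[S [NP [Det this] [N window]] [VP [V wrote] [NP [NP [Det this] [N teacher]] [Conj and] [NP [Det that] [N grammar]]]]]
No rule offers an alternative attachment or grouping for any span, so this is the only derivation.

1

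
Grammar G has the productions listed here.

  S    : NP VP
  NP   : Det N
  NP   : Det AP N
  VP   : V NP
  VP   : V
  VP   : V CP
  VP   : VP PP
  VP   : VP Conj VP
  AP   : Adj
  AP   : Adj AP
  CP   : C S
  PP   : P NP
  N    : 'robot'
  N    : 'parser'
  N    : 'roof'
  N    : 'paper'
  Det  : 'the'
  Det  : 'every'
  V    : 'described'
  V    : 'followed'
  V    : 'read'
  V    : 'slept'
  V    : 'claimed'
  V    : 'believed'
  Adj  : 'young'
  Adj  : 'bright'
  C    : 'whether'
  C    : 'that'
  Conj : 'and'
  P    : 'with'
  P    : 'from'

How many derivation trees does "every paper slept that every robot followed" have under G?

1

[S [NP [Det every] [N paper]] [VP [V slept] [CP [C that] [S [NP [Det every] [N robot]] [VP [V followed]]]]]]
No rule offers an alternative attachment or grouping for any span, so this is the only derivation.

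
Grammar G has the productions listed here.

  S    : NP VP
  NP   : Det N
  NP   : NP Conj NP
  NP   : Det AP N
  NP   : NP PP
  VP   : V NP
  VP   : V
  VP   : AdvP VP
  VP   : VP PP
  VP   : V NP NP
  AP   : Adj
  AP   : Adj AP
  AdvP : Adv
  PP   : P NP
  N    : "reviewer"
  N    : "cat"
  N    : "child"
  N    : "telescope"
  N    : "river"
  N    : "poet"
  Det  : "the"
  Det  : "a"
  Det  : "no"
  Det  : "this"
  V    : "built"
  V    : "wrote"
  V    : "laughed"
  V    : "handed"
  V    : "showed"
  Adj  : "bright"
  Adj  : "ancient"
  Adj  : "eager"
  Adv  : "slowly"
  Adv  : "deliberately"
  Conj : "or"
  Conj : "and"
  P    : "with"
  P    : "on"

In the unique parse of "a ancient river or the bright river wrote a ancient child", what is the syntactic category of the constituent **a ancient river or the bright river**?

S
  NP
    NP
      Det: a
      AP
        Adj: ancient
      N: river
    Conj: or
    NP
      Det: the
      AP
        Adj: bright
      N: river
  VP
    V: wrote
    NP
      Det: a
      AP
        Adj: ancient
      N: child
The span 'a ancient river or the bright river' is the NP node built by NP → NP Conj NP.

NP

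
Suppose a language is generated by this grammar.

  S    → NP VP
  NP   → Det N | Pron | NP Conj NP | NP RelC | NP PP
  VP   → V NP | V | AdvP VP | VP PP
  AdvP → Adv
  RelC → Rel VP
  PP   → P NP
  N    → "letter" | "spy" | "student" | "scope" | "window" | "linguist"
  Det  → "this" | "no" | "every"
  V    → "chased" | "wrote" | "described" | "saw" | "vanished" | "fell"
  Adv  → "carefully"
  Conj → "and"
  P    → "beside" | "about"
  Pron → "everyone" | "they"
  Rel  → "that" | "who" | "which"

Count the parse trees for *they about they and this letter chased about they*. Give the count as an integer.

The two bracketings:
[S [NP [NP [NP [Pron they]] [PP [P about] [NP [Pron they]]]] [Conj and] [NP [Det this] [N letter]]] [VP [VP [V chased]] [PP [P about] [NP [Pron they]]]]]
[S [NP [NP [Pron they]] [PP [P about] [NP [NP [Pron they]] [Conj and] [NP [Det this] [N letter]]]]] [VP [VP [V chased]] [PP [P about] [NP [Pron they]]]]]
The trees differ in how a recursive rule is bracketed over the same span.

2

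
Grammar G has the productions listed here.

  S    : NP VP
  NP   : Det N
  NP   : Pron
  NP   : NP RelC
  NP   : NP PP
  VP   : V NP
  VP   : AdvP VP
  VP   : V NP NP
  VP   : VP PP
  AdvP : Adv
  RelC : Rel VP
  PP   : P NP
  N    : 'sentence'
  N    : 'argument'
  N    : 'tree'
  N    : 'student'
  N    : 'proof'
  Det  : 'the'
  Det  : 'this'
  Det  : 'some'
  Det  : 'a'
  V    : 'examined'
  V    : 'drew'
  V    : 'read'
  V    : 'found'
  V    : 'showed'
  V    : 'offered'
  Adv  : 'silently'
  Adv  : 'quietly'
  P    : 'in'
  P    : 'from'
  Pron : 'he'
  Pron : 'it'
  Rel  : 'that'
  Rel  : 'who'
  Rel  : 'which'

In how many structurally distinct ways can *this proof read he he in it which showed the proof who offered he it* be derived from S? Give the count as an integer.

10

Two of the 10 distinct bracketings:
[S [NP [Det this] [N proof]] [VP [V read] [NP [Pron he]] [NP [NP [NP [Pron he]] [PP [P in] [NP [Pron it]]]] [RelC [Rel which] [VP [V showed] [NP [NP [Det the] [N proof]] [RelC [Rel who] [VP [V offered] [NP [Pron he]] [NP [Pron it]]]]]]]]]]
[S [NP [Det this] [N proof]] [VP [V read] [NP [Pron he]] [NP [NP [NP [Pron he]] [PP [P in] [NP [Pron it]]]] [RelC [Rel which] [VP [V showed] [NP [NP [Det the] [N proof]] [RelC [Rel who] [VP [V offered] [NP [Pron he]]]]] [NP [Pron it]]]]]]]
The trees differ in how a recursive rule is bracketed over the same span.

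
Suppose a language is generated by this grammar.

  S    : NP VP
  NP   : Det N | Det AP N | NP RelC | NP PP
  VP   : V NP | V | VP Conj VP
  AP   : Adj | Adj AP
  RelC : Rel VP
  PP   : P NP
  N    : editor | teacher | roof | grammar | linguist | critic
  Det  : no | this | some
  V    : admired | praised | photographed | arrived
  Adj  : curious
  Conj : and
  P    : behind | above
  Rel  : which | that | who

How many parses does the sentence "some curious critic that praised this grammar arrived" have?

1

[S [NP [NP [Det some] [AP [Adj curious]] [N critic]] [RelC [Rel that] [VP [V praised] [NP [Det this] [N grammar]]]]] [VP [V arrived]]]
No rule offers an alternative attachment or grouping for any span, so this is the only derivation.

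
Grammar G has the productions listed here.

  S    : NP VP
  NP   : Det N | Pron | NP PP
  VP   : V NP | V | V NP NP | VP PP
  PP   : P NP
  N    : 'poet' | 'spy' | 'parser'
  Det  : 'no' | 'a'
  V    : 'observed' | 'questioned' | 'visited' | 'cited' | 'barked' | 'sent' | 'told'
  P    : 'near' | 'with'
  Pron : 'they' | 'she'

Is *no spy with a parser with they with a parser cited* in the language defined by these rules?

[S [NP [NP [Det no] [N spy]] [PP [P with] [NP [NP [Det a] [N parser]] [PP [P with] [NP [NP [Pron they]] [PP [P with] [NP [Det a] [N parser]]]]]]]] [VP [V cited]]]
Each bracket corresponds to one application of a listed rule, so the string is derivable from S.

Grammatical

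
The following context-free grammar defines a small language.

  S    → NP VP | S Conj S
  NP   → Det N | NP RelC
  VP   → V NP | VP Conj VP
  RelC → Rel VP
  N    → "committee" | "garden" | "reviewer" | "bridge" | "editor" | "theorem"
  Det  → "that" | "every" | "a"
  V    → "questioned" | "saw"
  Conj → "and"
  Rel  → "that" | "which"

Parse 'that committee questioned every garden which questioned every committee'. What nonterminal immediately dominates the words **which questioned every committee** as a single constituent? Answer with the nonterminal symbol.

RelC

S
  NP
    Det: that
    N: committee
  VP
    V: questioned
    NP
      NP
        Det: every
        N: garden
      RelC
        Rel: which
        VP
          V: questioned
          NP
            Det: every
            N: committee
The span 'which questioned every committee' is the RelC node built by RelC → Rel VP.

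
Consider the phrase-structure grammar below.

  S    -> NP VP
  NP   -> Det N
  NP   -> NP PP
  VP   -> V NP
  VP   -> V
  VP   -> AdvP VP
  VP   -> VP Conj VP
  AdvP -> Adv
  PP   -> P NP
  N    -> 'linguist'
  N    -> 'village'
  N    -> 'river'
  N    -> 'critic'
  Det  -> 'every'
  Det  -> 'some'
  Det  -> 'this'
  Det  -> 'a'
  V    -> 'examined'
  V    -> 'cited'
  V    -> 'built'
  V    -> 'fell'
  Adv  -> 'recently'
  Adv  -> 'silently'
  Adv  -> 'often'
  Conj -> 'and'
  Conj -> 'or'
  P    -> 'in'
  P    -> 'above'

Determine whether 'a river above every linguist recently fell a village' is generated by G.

Grammatical

S
  NP
    NP
      Det: a
      N: river
    PP
      P: above
      NP
        Det: every
        N: linguist
  VP
    AdvP
      Adv: recently
    VP
      V: fell
      NP
        Det: a
        N: village
Every word is introduced by a lexical rule and the phrasal rules combine the resulting categories into a single S.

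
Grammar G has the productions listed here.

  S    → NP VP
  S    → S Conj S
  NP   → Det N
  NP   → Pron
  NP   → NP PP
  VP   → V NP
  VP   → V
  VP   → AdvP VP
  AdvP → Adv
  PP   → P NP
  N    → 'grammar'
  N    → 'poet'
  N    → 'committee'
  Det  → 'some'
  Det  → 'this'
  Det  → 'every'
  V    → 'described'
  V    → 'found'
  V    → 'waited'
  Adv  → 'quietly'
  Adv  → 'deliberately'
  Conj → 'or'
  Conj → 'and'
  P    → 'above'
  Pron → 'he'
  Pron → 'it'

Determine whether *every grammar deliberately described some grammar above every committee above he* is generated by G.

Grammatical

[S [NP [Det every] [N grammar]] [VP [AdvP [Adv deliberately]] [VP [V described] [NP [NP [Det some] [N grammar]] [PP [P above] [NP [NP [Det every] [N committee]] [PP [P above] [NP [Pron he]]]]]]]]]
Each bracket corresponds to one application of a listed rule, so the string is derivable from S.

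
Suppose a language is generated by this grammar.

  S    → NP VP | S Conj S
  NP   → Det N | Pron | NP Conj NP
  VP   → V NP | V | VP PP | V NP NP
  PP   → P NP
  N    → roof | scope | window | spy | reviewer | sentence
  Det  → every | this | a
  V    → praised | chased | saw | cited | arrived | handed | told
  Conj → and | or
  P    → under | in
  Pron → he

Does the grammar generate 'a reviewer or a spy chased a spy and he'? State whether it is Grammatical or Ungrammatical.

[S [NP [NP [Det a] [N reviewer]] [Conj or] [NP [Det a] [N spy]]] [VP [V chased] [NP [NP [Det a] [N spy]] [Conj and] [NP [Pron he]]]]]
The bracketing above is licensed at every node by one of the given productions, with S at the root.

Grammatical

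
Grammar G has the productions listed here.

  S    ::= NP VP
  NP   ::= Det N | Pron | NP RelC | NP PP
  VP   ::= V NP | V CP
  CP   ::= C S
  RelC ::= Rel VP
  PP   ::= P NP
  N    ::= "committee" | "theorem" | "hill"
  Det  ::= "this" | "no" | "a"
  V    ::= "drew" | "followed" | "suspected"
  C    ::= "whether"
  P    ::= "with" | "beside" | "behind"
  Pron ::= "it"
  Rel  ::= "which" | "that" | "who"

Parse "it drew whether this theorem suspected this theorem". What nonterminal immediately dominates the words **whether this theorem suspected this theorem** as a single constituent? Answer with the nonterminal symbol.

[S [NP [Pron it]] [VP [V drew] [CP [C whether] [S [NP [Det this] [N theorem]] [VP [V suspected] [NP [Det this] [N theorem]]]]]]]
The span 'whether this theorem suspected this theorem' is the CP node built by CP → C S.

CP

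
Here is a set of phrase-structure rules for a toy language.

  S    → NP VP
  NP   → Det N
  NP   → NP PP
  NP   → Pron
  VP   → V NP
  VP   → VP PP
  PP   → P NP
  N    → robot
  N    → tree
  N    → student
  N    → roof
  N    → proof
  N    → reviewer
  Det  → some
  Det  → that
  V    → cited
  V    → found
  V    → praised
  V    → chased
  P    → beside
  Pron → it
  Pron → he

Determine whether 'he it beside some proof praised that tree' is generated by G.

Ungrammatical

A Pron word can never sit immediately before a Pron word in any string this grammar generates, so the substring 'he it' rules out a derivation.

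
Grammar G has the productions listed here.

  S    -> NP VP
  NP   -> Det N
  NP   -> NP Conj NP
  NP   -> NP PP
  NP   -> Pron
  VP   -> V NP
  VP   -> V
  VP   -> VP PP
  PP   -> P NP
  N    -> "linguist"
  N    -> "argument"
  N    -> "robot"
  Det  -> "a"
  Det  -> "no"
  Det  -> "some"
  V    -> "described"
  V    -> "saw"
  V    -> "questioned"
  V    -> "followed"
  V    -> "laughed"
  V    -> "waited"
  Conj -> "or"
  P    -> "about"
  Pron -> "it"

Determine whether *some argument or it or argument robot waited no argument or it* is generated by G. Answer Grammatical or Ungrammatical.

Ungrammatical

A Conj word can never sit immediately before an N word in any string this grammar generates, so the substring 'or argument' rules out a derivation.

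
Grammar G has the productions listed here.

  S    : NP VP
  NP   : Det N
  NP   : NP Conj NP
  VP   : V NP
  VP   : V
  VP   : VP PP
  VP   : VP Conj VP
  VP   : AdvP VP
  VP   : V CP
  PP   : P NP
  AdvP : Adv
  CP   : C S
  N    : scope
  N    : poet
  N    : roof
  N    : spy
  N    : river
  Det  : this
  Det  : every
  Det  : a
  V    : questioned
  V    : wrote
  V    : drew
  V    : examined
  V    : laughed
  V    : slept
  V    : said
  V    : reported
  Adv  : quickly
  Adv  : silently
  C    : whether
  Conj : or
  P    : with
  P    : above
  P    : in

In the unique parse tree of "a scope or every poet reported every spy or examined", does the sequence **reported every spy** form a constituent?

Yes

[S [NP [NP [Det a] [N scope]] [Conj or] [NP [Det every] [N poet]]] [VP [VP [V reported] [NP [Det every] [N spy]]] [Conj or] [VP [V examined]]]]
The words 'reported every spy' are exhaustively dominated by a single VP node (built by VP → V NP), so they form a constituent.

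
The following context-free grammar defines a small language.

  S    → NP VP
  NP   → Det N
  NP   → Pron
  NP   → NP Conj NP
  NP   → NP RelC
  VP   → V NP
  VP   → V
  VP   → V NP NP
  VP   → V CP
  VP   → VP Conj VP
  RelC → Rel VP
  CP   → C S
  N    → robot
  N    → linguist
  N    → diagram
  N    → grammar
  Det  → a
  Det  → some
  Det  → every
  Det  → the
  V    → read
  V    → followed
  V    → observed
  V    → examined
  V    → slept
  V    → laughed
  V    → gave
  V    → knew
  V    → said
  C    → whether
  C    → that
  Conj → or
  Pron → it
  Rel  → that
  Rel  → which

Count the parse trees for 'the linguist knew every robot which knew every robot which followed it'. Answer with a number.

6

Two of the 6 distinct bracketings:
[S [NP [Det the] [N linguist]] [VP [V knew] [NP [NP [Det every] [N robot]] [RelC [Rel which] [VP [V knew] [NP [NP [Det every] [N robot]] [RelC [Rel which] [VP [V followed] [NP [Pron it]]]]]]]]]]
[S [NP [Det the] [N linguist]] [VP [V knew] [NP [NP [Det every] [N robot]] [RelC [Rel which] [VP [V knew] [NP [NP [Det every] [N robot]] [RelC [Rel which] [VP [V followed]]]] [NP [Pron it]]]]]]]
The difference turns on whether VP → V is used at the relevant span, versus an alternative expansion of VP.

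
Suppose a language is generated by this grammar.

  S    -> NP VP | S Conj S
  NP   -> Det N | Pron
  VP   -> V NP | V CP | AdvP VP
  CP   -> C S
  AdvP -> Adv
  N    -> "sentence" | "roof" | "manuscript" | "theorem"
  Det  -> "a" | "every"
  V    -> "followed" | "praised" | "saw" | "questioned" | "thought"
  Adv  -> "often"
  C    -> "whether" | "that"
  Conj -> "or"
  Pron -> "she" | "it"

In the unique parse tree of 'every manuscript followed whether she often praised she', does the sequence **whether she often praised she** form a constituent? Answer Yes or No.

[S [NP [Det every] [N manuscript]] [VP [V followed] [CP [C whether] [S [NP [Pron she]] [VP [AdvP [Adv often]] [VP [V praised] [NP [Pron she]]]]]]]]
The words 'whether she often praised she' are exhaustively dominated by a single CP node (built by CP → C S), so they form a constituent.

Yes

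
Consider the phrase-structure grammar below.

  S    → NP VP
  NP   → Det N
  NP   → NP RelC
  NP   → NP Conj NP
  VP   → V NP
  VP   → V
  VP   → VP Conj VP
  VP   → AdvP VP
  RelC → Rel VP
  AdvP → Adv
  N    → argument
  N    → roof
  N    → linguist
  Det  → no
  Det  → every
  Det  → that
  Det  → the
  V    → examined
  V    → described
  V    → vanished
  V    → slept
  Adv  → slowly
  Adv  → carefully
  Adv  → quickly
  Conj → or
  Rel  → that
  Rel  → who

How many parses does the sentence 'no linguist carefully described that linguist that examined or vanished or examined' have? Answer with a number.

Two of the 9 distinct bracketings:
[S [NP [Det no] [N linguist]] [VP [VP [AdvP [Adv carefully]] [VP [V described] [NP [NP [Det that] [N linguist]] [RelC [Rel that] [VP [V examined]]]]]] [Conj or] [VP [VP [V vanished]] [Conj or] [VP [V examined]]]]]
[S [NP [Det no] [N linguist]] [VP [VP [VP [AdvP [Adv carefully]] [VP [V described] [NP [NP [Det that] [N linguist]] [RelC [Rel that] [VP [V examined]]]]]] [Conj or] [VP [V vanished]]] [Conj or] [VP [V examined]]]]
The trees differ in how a recursive rule is bracketed over the same span.

9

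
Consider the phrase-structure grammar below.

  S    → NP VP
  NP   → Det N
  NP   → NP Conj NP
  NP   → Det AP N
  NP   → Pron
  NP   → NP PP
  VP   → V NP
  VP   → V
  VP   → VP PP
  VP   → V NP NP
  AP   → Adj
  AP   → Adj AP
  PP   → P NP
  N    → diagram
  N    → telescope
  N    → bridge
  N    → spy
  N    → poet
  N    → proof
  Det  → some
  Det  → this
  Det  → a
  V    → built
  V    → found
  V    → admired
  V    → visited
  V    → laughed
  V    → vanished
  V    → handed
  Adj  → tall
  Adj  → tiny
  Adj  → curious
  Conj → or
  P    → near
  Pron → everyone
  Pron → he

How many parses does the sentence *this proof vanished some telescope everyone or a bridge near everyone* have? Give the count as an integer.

Two of the 3 distinct bracketings:
[S [NP [Det this] [N proof]] [VP [VP [V vanished] [NP [Det some] [N telescope]] [NP [NP [Pron everyone]] [Conj or] [NP [Det a] [N bridge]]]] [PP [P near] [NP [Pron everyone]]]]]
[S [NP [Det this] [N proof]] [VP [V vanished] [NP [Det some] [N telescope]] [NP [NP [Pron everyone]] [Conj or] [NP [NP [Det a] [N bridge]] [PP [P near] [NP [Pron everyone]]]]]]]
The difference turns on whether NP → NP PP is used at the relevant span, versus an alternative expansion of NP.

3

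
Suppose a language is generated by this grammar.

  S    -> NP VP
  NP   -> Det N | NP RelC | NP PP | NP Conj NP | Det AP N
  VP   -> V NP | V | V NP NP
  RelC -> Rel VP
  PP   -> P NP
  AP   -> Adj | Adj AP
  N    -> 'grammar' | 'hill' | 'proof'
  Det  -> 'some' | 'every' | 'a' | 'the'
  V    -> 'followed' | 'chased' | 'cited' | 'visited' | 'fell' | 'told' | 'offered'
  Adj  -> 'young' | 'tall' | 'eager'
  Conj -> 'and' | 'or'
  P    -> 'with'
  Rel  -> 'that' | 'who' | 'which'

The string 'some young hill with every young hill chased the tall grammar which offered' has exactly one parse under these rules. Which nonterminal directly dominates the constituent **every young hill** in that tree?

PP

[S [NP [NP [Det some] [AP [Adj young]] [N hill]] [PP [P with] [NP [Det every] [AP [Adj young]] [N hill]]]] [VP [V chased] [NP [NP [Det the] [AP [Adj tall]] [N grammar]] [RelC [Rel which] [VP [V offered]]]]]]
The span 'every young hill' is the NP node built by NP → Det AP N.
Its mother is the PP built by PP → P NP.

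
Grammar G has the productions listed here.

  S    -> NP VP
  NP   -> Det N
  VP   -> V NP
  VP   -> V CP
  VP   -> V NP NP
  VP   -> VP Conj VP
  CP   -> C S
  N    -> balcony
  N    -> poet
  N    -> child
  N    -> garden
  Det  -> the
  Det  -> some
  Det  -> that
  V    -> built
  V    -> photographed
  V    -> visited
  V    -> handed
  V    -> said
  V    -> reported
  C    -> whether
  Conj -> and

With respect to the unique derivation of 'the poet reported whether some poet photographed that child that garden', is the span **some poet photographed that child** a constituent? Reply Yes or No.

No

[S [NP [Det the] [N poet]] [VP [V reported] [CP [C whether] [S [NP [Det some] [N poet]] [VP [V photographed] [NP [Det that] [N child]] [NP [Det that] [N garden]]]]]]]
The smallest constituent containing 'some poet photographed that child' is the S spanning 'some poet photographed that child that garden'; no single node in the tree dominates exactly the given words.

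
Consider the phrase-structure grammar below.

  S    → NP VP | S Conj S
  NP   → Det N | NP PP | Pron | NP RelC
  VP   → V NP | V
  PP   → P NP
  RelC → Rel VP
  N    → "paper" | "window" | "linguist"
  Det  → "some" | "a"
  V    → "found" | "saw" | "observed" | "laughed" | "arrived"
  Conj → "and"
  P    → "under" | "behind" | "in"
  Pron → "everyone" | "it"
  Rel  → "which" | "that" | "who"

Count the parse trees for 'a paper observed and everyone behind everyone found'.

[S [S [NP [Det a] [N paper]] [VP [V observed]]] [Conj and] [S [NP [NP [Pron everyone]] [PP [P behind] [NP [Pron everyone]]]] [VP [V found]]]]
No rule offers an alternative attachment or grouping for any span, so this is the only derivation.

1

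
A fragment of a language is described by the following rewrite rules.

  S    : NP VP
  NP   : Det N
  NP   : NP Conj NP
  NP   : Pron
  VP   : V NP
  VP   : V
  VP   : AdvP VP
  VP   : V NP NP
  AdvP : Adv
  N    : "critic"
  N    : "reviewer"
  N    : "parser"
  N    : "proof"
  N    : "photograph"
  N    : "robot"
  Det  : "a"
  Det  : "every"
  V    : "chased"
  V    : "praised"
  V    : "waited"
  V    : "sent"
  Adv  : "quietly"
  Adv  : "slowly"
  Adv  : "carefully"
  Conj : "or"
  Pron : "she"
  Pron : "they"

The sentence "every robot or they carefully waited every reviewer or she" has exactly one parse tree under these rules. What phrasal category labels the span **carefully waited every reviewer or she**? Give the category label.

VP

[S [NP [NP [Det every] [N robot]] [Conj or] [NP [Pron they]]] [VP [AdvP [Adv carefully]] [VP [V waited] [NP [NP [Det every] [N reviewer]] [Conj or] [NP [Pron she]]]]]]
The span 'carefully waited every reviewer or she' is the VP node built by VP → AdvP VP.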